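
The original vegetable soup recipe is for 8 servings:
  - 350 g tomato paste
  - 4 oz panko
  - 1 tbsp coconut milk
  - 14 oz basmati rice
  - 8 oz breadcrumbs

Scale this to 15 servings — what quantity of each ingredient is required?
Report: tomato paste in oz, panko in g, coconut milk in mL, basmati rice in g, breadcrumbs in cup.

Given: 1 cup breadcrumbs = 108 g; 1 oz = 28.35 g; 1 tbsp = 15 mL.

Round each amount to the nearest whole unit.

Scaling factor: 15/8 = 1.875.
tomato paste: 350 g × 15/8 ÷ 28.35 g/oz ≈ 23 oz
panko: 4 oz × 15/8 × 28.35 g/oz ≈ 213 g
coconut milk: 1 tbsp × 15/8 × 15 mL/tbsp ≈ 28 mL
basmati rice: 14 oz × 15/8 × 28.35 g/oz ≈ 744 g
breadcrumbs: 8 oz × 15/8 × 28.35 g/oz ÷ 108 g/cup ≈ 4 cup

tomato paste: 23 oz; panko: 213 g; coconut milk: 28 mL; basmati rice: 744 g; breadcrumbs: 4 cup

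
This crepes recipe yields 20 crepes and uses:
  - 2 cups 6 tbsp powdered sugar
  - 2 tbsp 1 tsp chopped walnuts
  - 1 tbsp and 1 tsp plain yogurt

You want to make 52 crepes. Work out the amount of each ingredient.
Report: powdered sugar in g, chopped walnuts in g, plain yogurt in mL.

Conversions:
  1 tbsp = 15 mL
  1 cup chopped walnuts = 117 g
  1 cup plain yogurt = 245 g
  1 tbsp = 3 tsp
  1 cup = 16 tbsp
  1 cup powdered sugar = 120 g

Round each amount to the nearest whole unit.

powdered sugar: 741 g; chopped walnuts: 44 g; plain yogurt: 52 mL

Scaling factor: 52/20 = 13/5 = 2.6.
powdered sugar: (2 cup + 6 tbsp = 2.375 cup) × 13/5 × 120 g/cup = 741 g
chopped walnuts: (2 tbsp + 1 tsp = 7/3 tbsp) × 13/5 ÷ 16 tbsp/cup × 117 g/cup ≈ 44 g
plain yogurt: (1 tbsp + 1 tsp = 4/3 tbsp) × 13/5 × 15 mL/tbsp = 52 mL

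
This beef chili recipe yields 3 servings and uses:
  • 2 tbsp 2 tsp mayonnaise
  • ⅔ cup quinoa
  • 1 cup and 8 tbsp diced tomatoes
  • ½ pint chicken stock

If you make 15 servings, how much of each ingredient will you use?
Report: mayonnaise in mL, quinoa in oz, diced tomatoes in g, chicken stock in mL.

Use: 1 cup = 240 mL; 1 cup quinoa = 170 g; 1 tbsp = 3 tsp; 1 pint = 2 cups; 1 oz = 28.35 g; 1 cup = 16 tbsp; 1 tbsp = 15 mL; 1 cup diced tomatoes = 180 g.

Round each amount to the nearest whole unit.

mayonnaise: 200 mL; quinoa: 20 oz; diced tomatoes: 1350 g; chicken stock: 1200 mL

Scaling factor: 15/3 = 5.
mayonnaise: (2 tbsp + 2 tsp = 8/3 tbsp) × 5 × 15 mL/tbsp = 200 mL
quinoa: 2/3 cup × 5 × 170 g/cup ÷ 28.35 g/oz ≈ 20 oz
diced tomatoes: (1 cup + 8 tbsp = 1.5 cup) × 5 × 180 g/cup = 1350 g
chicken stock: 0.5 pint × 5 × 2 cup/pint × 240 mL/cup = 1200 mL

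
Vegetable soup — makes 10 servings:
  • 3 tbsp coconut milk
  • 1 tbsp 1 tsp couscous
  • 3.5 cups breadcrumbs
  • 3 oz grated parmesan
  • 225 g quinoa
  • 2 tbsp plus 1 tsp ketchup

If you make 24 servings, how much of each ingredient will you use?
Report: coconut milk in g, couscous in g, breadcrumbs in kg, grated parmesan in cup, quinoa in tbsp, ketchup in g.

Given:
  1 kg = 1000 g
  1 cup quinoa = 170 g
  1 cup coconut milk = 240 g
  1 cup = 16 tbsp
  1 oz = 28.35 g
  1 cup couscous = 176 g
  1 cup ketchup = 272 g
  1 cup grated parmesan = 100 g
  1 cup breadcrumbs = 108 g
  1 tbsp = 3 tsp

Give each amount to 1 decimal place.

Scaling factor: 24/10 = 12/5 = 2.4.
coconut milk: 3 tbsp × 12/5 ÷ 16 tbsp/cup × 240 g/cup = 108.0 g
couscous: (1 tbsp + 1 tsp = 4/3 tbsp) × 12/5 ÷ 16 tbsp/cup × 176 g/cup = 35.2 g
breadcrumbs: 3.5 cup × 12/5 × 108 g/cup ÷ 1000 g/kg ≈ 0.9 kg
grated parmesan: 3 oz × 12/5 × 28.35 g/oz ÷ 100 g/cup ≈ 2.0 cup
quinoa: 225 g × 12/5 ÷ 170 g/cup × 16 tbsp/cup ≈ 50.8 tbsp
ketchup: (2 tbsp + 1 tsp = 7/3 tbsp) × 12/5 ÷ 16 tbsp/cup × 272 g/cup = 95.2 g

coconut milk: 108.0 g; couscous: 35.2 g; breadcrumbs: 0.9 kg; grated parmesan: 2.0 cup; quinoa: 50.8 tbsp; ketchup: 95.2 g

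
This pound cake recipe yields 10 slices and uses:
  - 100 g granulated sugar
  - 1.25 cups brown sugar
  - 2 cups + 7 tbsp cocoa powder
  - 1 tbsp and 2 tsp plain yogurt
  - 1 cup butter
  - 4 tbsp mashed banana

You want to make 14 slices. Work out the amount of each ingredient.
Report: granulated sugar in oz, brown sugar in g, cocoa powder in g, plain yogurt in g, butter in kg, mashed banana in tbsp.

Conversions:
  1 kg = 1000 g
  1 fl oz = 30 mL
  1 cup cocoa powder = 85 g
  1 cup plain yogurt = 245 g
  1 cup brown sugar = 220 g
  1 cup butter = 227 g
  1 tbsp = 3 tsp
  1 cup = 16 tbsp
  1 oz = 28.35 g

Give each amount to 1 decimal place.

granulated sugar: 4.9 oz; brown sugar: 385.0 g; cocoa powder: 290.1 g; plain yogurt: 35.7 g; butter: 0.3 kg; mashed banana: 5.6 tbsp

Scaling factor: 14/10 = 7/5 = 1.4.
granulated sugar: 100 g × 7/5 ÷ 28.35 g/oz ≈ 4.9 oz
brown sugar: 1.25 cup × 7/5 × 220 g/cup = 385.0 g
cocoa powder: (2 cup + 7 tbsp = 2.4375 cup) × 7/5 × 85 g/cup ≈ 290.1 g
plain yogurt: (1 tbsp + 2 tsp = 5/3 tbsp) × 7/5 ÷ 16 tbsp/cup × 245 g/cup ≈ 35.7 g
butter: 1 cup × 7/5 × 227 g/cup ÷ 1000 g/kg ≈ 0.3 kg
mashed banana: 4 tbsp × 7/5 = 5.6 tbsp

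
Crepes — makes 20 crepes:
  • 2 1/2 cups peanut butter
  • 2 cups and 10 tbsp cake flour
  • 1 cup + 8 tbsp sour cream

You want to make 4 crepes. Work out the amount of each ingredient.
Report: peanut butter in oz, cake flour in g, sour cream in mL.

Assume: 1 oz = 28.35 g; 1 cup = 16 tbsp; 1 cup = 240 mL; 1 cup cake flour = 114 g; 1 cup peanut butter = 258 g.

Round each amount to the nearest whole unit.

Scaling factor: 4/20 = 1/5 = 0.2.
peanut butter: 2.5 cup × 1/5 × 258 g/cup ÷ 28.35 g/oz ≈ 5 oz
cake flour: (2 cup + 10 tbsp = 2.625 cup) × 1/5 × 114 g/cup ≈ 60 g
sour cream: (1 cup + 8 tbsp = 1.5 cup) × 1/5 × 240 mL/cup = 72 mL

peanut butter: 5 oz; cake flour: 60 g; sour cream: 72 mL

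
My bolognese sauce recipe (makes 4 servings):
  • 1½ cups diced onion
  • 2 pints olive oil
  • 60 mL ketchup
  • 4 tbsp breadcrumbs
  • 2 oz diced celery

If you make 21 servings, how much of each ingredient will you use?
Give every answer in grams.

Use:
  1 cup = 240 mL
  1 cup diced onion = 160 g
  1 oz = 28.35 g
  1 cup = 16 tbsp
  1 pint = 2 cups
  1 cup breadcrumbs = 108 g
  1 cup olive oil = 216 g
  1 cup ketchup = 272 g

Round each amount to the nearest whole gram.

Scaling factor: 21/4 = 5.25.
diced onion: 1.5 cup × 21/4 × 160 g/cup = 1260 g
olive oil: 2 pint × 21/4 × 2 cup/pint × 216 g/cup = 4536 g
ketchup: 60 mL × 21/4 ÷ 240 mL/cup × 272 g/cup = 357 g
breadcrumbs: 4 tbsp × 21/4 ÷ 16 tbsp/cup × 108 g/cup ≈ 142 g
diced celery: 2 oz × 21/4 × 28.35 g/oz ≈ 298 g

diced onion: 1260 g; olive oil: 4536 g; ketchup: 357 g; breadcrumbs: 142 g; diced celery: 298 g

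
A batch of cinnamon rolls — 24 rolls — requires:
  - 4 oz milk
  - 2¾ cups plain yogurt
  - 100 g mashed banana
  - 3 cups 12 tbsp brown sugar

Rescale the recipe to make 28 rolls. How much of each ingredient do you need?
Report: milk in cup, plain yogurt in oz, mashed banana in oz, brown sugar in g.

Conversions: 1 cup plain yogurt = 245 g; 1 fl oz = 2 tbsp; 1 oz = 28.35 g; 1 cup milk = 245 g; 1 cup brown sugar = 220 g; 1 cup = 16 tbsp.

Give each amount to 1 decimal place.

Scaling factor: 28/24 = 7/6.
milk: 4 oz × 7/6 × 28.35 g/oz ÷ 245 g/cup ≈ 0.5 cup
plain yogurt: 2.75 cup × 7/6 × 245 g/cup ÷ 28.35 g/oz ≈ 27.7 oz
mashed banana: 100 g × 7/6 ÷ 28.35 g/oz ≈ 4.1 oz
brown sugar: (3 cup + 12 tbsp = 3.75 cup) × 7/6 × 220 g/cup = 962.5 g

milk: 0.5 cup; plain yogurt: 27.7 oz; mashed banana: 4.1 oz; brown sugar: 962.5 g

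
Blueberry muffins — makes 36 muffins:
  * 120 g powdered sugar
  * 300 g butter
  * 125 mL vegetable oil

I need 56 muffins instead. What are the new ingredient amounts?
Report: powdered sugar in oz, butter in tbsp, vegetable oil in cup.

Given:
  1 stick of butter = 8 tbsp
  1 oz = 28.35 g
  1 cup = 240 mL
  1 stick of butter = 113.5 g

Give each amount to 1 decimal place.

powdered sugar: 6.6 oz; butter: 32.9 tbsp; vegetable oil: 0.8 cup

Scaling factor: 56/36 = 14/9.
powdered sugar: 120 g × 14/9 ÷ 28.35 g/oz ≈ 6.6 oz
butter: 300 g × 14/9 ÷ 113.5 g/stick × 8 tbsp/stick ≈ 32.9 tbsp
vegetable oil: 125 mL × 14/9 ÷ 240 mL/cup ≈ 0.8 cup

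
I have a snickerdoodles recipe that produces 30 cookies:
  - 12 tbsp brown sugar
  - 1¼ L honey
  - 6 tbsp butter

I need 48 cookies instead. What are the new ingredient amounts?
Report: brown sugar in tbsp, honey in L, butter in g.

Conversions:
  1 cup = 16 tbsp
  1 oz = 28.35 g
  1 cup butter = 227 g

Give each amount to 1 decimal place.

Scaling factor: 48/30 = 8/5 = 1.6.
brown sugar: 12 tbsp × 8/5 = 19.2 tbsp
honey: 1.25 L × 8/5 = 2.0 L
butter: 6 tbsp × 8/5 ÷ 16 tbsp/cup × 227 g/cup = 136.2 g

brown sugar: 19.2 tbsp; honey: 2.0 L; butter: 136.2 g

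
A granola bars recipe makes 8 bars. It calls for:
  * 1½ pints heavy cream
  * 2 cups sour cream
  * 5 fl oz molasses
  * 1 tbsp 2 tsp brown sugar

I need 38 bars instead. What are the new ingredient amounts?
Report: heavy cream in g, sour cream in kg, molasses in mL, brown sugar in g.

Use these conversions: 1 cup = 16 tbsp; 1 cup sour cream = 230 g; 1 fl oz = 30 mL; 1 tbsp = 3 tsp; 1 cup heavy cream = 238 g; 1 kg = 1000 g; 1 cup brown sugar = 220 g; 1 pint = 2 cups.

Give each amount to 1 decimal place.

heavy cream: 3391.5 g; sour cream: 2.2 kg; molasses: 712.5 mL; brown sugar: 108.9 g

Scaling factor: 38/8 = 19/4 = 4.75.
heavy cream: 1.5 pint × 19/4 × 2 cup/pint × 238 g/cup = 3391.5 g
sour cream: 2 cup × 19/4 × 230 g/cup ÷ 1000 g/kg ≈ 2.2 kg
molasses: 5 fl oz × 19/4 × 30 mL/fl oz = 712.5 mL
brown sugar: (1 tbsp + 2 tsp = 5/3 tbsp) × 19/4 ÷ 16 tbsp/cup × 220 g/cup ≈ 108.9 g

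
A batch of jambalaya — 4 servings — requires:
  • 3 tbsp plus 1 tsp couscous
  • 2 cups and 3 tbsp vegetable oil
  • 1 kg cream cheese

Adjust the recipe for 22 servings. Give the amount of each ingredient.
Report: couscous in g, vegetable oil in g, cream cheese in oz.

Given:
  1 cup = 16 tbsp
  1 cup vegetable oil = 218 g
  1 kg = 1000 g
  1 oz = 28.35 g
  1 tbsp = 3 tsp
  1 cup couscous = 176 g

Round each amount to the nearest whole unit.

couscous: 202 g; vegetable oil: 2623 g; cream cheese: 194 oz

Scaling factor: 22/4 = 11/2 = 5.5.
couscous: (3 tbsp + 1 tsp = 10/3 tbsp) × 11/2 ÷ 16 tbsp/cup × 176 g/cup ≈ 202 g
vegetable oil: (2 cup + 3 tbsp = 2.1875 cup) × 11/2 × 218 g/cup ≈ 2623 g
cream cheese: 1 kg × 11/2 × 1000 g/kg ÷ 28.35 g/oz ≈ 194 oz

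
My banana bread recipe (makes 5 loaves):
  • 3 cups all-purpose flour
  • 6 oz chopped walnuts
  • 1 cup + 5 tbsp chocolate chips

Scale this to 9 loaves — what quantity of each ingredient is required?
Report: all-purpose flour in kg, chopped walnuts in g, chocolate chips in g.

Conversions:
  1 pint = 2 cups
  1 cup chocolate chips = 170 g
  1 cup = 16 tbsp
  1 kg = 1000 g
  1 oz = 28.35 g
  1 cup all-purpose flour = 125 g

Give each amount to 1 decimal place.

all-purpose flour: 0.7 kg; chopped walnuts: 306.2 g; chocolate chips: 401.6 g

Scaling factor: 9/5 = 1.8.
all-purpose flour: 3 cup × 9/5 × 125 g/cup ÷ 1000 g/kg ≈ 0.7 kg
chopped walnuts: 6 oz × 9/5 × 28.35 g/oz ≈ 306.2 g
chocolate chips: (1 cup + 5 tbsp = 1.3125 cup) × 9/5 × 170 g/cup ≈ 401.6 g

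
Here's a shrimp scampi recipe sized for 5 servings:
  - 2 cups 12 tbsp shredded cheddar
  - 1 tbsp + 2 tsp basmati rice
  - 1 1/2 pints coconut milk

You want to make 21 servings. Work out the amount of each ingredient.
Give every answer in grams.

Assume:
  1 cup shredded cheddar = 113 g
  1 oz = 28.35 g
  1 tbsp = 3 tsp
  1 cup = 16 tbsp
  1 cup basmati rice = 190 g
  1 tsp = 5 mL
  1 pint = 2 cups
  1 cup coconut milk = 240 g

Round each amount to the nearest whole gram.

shredded cheddar: 1305 g; basmati rice: 83 g; coconut milk: 3024 g

Scaling factor: 21/5 = 4.2.
shredded cheddar: (2 cup + 12 tbsp = 2.75 cup) × 21/5 × 113 g/cup ≈ 1305 g
basmati rice: (1 tbsp + 2 tsp = 5/3 tbsp) × 21/5 ÷ 16 tbsp/cup × 190 g/cup ≈ 83 g
coconut milk: 1.5 pint × 21/5 × 2 cup/pint × 240 g/cup = 3024 g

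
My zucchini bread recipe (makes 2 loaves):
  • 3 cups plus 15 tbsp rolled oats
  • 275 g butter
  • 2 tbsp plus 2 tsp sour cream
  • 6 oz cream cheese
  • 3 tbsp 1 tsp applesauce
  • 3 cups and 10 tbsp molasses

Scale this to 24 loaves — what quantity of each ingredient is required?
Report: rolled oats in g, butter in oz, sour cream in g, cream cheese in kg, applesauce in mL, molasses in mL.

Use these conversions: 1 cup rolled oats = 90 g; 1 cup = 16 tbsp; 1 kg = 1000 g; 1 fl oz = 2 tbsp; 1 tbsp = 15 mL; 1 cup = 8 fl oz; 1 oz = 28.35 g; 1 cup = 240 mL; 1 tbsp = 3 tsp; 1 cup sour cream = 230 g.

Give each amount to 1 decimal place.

rolled oats: 4252.5 g; butter: 116.4 oz; sour cream: 460.0 g; cream cheese: 2.0 kg; applesauce: 600.0 mL; molasses: 10440.0 mL

Scaling factor: 24/2 = 12.
rolled oats: (3 cup + 15 tbsp = 3.9375 cup) × 12 × 90 g/cup = 4252.5 g
butter: 275 g × 12 ÷ 28.35 g/oz ≈ 116.4 oz
sour cream: (2 tbsp + 2 tsp = 8/3 tbsp) × 12 ÷ 16 tbsp/cup × 230 g/cup = 460.0 g
cream cheese: 6 oz × 12 × 28.35 g/oz ÷ 1000 g/kg ≈ 2.0 kg
applesauce: (3 tbsp + 1 tsp = 10/3 tbsp) × 12 × 15 mL/tbsp = 600.0 mL
molasses: (3 cup + 10 tbsp = 3.625 cup) × 12 × 240 mL/cup = 10440.0 mL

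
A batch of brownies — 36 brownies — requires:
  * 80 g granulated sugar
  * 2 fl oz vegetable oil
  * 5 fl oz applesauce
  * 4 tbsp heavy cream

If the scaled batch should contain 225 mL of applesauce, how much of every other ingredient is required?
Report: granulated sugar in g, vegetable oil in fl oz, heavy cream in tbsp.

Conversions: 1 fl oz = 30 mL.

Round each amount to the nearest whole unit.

The original recipe has 150 mL of applesauce, so the scaling factor is 225 ÷ 150 = 3/2 = 1.5.
granulated sugar: 80 g × 3/2 = 120 g
vegetable oil: 2 fl oz × 3/2 = 3 fl oz
heavy cream: 4 tbsp × 3/2 = 6 tbsp

granulated sugar: 120 g; vegetable oil: 3 fl oz; heavy cream: 6 tbsp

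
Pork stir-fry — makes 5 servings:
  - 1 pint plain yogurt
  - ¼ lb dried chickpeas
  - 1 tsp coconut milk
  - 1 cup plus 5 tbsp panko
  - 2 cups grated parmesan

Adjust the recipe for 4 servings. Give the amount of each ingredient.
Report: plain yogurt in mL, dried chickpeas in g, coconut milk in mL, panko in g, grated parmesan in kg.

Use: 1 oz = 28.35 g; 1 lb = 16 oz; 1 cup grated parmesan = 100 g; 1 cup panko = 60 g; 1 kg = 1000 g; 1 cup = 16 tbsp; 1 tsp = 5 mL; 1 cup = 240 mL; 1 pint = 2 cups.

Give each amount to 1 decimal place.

Scaling factor: 4/5 = 0.8.
plain yogurt: 1 pint × 4/5 × 2 cup/pint × 240 mL/cup = 384.0 mL
dried chickpeas: 0.25 lb × 4/5 × 16 oz/lb × 28.35 g/oz ≈ 90.7 g
coconut milk: 1 tsp × 4/5 × 5 mL/tsp = 4.0 mL
panko: (1 cup + 5 tbsp = 1.3125 cup) × 4/5 × 60 g/cup = 63.0 g
grated parmesan: 2 cup × 4/5 × 100 g/cup ÷ 1000 g/kg ≈ 0.2 kg

plain yogurt: 384.0 mL; dried chickpeas: 90.7 g; coconut milk: 4.0 mL; panko: 63.0 g; grated parmesan: 0.2 kg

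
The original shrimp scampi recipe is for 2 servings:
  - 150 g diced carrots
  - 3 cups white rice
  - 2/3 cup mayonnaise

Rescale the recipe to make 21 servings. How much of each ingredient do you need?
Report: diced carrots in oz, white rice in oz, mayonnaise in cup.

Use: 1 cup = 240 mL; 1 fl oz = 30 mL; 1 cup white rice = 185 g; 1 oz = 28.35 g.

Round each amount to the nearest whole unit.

diced carrots: 56 oz; white rice: 206 oz; mayonnaise: 7 cup

Scaling factor: 21/2 = 10.5.
diced carrots: 150 g × 21/2 ÷ 28.35 g/oz ≈ 56 oz
white rice: 3 cup × 21/2 × 185 g/cup ÷ 28.35 g/oz ≈ 206 oz
mayonnaise: 2/3 cup × 21/2 = 7 cup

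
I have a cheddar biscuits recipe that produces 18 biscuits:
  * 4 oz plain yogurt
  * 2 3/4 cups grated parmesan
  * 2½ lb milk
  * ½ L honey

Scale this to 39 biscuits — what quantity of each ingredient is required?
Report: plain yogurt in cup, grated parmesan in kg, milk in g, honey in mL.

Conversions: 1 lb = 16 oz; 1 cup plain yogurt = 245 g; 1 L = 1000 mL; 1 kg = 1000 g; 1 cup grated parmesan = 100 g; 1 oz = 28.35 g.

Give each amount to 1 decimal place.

plain yogurt: 1.0 cup; grated parmesan: 0.6 kg; milk: 2457.0 g; honey: 1083.3 mL

Scaling factor: 39/18 = 13/6.
plain yogurt: 4 oz × 13/6 × 28.35 g/oz ÷ 245 g/cup ≈ 1.0 cup
grated parmesan: 2.75 cup × 13/6 × 100 g/cup ÷ 1000 g/kg ≈ 0.6 kg
milk: 2.5 lb × 13/6 × 16 oz/lb × 28.35 g/oz = 2457.0 g
honey: 0.5 L × 13/6 × 1000 mL/L ≈ 1083.3 mL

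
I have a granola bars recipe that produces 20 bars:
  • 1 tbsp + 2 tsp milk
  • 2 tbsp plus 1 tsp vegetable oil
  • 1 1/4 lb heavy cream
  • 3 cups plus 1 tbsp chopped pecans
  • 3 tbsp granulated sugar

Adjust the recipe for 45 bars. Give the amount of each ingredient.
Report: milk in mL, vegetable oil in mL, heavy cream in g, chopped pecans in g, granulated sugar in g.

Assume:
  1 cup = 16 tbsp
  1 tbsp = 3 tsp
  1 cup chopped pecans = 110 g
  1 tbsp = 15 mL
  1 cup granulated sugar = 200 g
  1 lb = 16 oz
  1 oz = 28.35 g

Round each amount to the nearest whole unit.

Scaling factor: 45/20 = 9/4 = 2.25.
milk: (1 tbsp + 2 tsp = 5/3 tbsp) × 9/4 × 15 mL/tbsp ≈ 56 mL
vegetable oil: (2 tbsp + 1 tsp = 7/3 tbsp) × 9/4 × 15 mL/tbsp ≈ 79 mL
heavy cream: 1.25 lb × 9/4 × 16 oz/lb × 28.35 g/oz ≈ 1276 g
chopped pecans: (3 cup + 1 tbsp = 3.0625 cup) × 9/4 × 110 g/cup ≈ 758 g
granulated sugar: 3 tbsp × 9/4 ÷ 16 tbsp/cup × 200 g/cup ≈ 84 g

milk: 56 mL; vegetable oil: 79 mL; heavy cream: 1276 g; chopped pecans: 758 g; granulated sugar: 84 g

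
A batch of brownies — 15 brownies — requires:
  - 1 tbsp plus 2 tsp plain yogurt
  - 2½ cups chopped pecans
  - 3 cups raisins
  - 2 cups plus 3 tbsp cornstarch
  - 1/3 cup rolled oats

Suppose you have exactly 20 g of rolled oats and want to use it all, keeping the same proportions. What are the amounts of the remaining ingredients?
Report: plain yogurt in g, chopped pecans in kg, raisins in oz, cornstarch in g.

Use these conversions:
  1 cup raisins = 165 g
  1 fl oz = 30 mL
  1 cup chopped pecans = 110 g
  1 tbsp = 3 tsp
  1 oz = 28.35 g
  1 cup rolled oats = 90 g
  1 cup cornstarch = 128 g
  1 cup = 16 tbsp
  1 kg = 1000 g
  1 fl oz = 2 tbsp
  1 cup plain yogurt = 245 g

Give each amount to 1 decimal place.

The original recipe has 30 g of rolled oats, so the scaling factor is 20 ÷ 30 = 2/3.
plain yogurt: (1 tbsp + 2 tsp = 5/3 tbsp) × 2/3 ÷ 16 tbsp/cup × 245 g/cup ≈ 17.0 g
chopped pecans: 2.5 cup × 2/3 × 110 g/cup ÷ 1000 g/kg ≈ 0.2 kg
raisins: 3 cup × 2/3 × 165 g/cup ÷ 28.35 g/oz ≈ 11.6 oz
cornstarch: (2 cup + 3 tbsp = 2.1875 cup) × 2/3 × 128 g/cup ≈ 186.7 g

plain yogurt: 17.0 g; chopped pecans: 0.2 kg; raisins: 11.6 oz; cornstarch: 186.7 g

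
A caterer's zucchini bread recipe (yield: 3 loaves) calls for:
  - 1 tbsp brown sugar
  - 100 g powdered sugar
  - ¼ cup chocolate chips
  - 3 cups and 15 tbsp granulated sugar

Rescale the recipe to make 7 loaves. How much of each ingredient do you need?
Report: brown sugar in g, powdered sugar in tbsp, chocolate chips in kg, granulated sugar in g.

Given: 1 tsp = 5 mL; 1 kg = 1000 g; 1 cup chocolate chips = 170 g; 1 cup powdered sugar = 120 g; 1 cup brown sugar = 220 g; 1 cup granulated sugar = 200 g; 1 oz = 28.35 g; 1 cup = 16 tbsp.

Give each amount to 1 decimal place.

Scaling factor: 7/3.
brown sugar: 1 tbsp × 7/3 ÷ 16 tbsp/cup × 220 g/cup ≈ 32.1 g
powdered sugar: 100 g × 7/3 ÷ 120 g/cup × 16 tbsp/cup ≈ 31.1 tbsp
chocolate chips: 0.25 cup × 7/3 × 170 g/cup ÷ 1000 g/kg ≈ 0.1 kg
granulated sugar: (3 cup + 15 tbsp = 3.9375 cup) × 7/3 × 200 g/cup = 1837.5 g

brown sugar: 32.1 g; powdered sugar: 31.1 tbsp; chocolate chips: 0.1 kg; granulated sugar: 1837.5 g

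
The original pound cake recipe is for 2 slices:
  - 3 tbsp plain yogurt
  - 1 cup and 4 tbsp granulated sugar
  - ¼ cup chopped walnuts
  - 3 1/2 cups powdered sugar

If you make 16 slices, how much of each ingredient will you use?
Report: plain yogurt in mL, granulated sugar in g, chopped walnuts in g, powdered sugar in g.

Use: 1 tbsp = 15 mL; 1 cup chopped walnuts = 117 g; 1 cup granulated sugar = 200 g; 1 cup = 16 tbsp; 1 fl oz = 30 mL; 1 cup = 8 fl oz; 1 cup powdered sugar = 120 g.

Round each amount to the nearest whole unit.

Scaling factor: 16/2 = 8.
plain yogurt: 3 tbsp × 8 × 15 mL/tbsp = 360 mL
granulated sugar: (1 cup + 4 tbsp = 1.25 cup) × 8 × 200 g/cup = 2000 g
chopped walnuts: 0.25 cup × 8 × 117 g/cup = 234 g
powdered sugar: 3.5 cup × 8 × 120 g/cup = 3360 g

plain yogurt: 360 mL; granulated sugar: 2000 g; chopped walnuts: 234 g; powdered sugar: 3360 g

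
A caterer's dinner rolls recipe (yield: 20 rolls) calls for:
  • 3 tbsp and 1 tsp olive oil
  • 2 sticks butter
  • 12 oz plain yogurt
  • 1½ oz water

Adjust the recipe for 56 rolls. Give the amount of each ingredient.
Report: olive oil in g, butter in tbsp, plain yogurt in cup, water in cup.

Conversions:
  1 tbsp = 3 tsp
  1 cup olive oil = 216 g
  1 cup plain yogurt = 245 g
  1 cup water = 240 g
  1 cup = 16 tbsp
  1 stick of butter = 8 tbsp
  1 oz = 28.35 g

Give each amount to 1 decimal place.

olive oil: 126.0 g; butter: 44.8 tbsp; plain yogurt: 3.9 cup; water: 0.5 cup

Scaling factor: 56/20 = 14/5 = 2.8.
olive oil: (3 tbsp + 1 tsp = 10/3 tbsp) × 14/5 ÷ 16 tbsp/cup × 216 g/cup = 126.0 g
butter: 2 stick × 14/5 × 8 tbsp/stick = 44.8 tbsp
plain yogurt: 12 oz × 14/5 × 28.35 g/oz ÷ 245 g/cup ≈ 3.9 cup
water: 1.5 oz × 14/5 × 28.35 g/oz ÷ 240 g/cup ≈ 0.5 cup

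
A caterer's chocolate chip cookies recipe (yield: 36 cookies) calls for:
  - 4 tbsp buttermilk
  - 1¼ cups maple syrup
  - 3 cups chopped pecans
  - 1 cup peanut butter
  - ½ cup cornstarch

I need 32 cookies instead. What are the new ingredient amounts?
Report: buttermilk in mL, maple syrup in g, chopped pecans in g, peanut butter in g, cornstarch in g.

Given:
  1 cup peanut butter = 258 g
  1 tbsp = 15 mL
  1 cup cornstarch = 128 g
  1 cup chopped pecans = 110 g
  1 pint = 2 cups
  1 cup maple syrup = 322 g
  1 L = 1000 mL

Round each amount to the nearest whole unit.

Scaling factor: 32/36 = 8/9.
buttermilk: 4 tbsp × 8/9 × 15 mL/tbsp ≈ 53 mL
maple syrup: 1.25 cup × 8/9 × 322 g/cup ≈ 358 g
chopped pecans: 3 cup × 8/9 × 110 g/cup ≈ 293 g
peanut butter: 1 cup × 8/9 × 258 g/cup ≈ 229 g
cornstarch: 0.5 cup × 8/9 × 128 g/cup ≈ 57 g

buttermilk: 53 mL; maple syrup: 358 g; chopped pecans: 293 g; peanut butter: 229 g; cornstarch: 57 g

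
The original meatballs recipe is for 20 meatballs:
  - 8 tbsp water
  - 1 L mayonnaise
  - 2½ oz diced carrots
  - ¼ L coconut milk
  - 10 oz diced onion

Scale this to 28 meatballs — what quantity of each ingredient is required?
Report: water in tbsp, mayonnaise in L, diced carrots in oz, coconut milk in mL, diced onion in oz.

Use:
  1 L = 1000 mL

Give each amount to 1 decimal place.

water: 11.2 tbsp; mayonnaise: 1.4 L; diced carrots: 3.5 oz; coconut milk: 350.0 mL; diced onion: 14.0 oz

Scaling factor: 28/20 = 7/5 = 1.4.
water: 8 tbsp × 7/5 = 11.2 tbsp
mayonnaise: 1 L × 7/5 = 1.4 L
diced carrots: 2.5 oz × 7/5 = 3.5 oz
coconut milk: 0.25 L × 7/5 × 1000 mL/L = 350.0 mL
diced onion: 10 oz × 7/5 = 14.0 oz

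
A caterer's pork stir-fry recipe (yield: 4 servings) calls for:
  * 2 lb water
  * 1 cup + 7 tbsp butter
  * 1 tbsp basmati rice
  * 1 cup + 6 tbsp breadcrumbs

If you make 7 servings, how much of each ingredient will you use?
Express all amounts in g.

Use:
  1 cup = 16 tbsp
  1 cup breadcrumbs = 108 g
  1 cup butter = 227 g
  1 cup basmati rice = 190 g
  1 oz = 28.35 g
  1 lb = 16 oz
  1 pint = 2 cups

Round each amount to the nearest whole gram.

Scaling factor: 7/4 = 1.75.
water: 2 lb × 7/4 × 16 oz/lb × 28.35 g/oz ≈ 1588 g
butter: (1 cup + 7 tbsp = 1.4375 cup) × 7/4 × 227 g/cup ≈ 571 g
basmati rice: 1 tbsp × 7/4 ÷ 16 tbsp/cup × 190 g/cup ≈ 21 g
breadcrumbs: (1 cup + 6 tbsp = 1.375 cup) × 7/4 × 108 g/cup ≈ 260 g

water: 1588 g; butter: 571 g; basmati rice: 21 g; breadcrumbs: 260 g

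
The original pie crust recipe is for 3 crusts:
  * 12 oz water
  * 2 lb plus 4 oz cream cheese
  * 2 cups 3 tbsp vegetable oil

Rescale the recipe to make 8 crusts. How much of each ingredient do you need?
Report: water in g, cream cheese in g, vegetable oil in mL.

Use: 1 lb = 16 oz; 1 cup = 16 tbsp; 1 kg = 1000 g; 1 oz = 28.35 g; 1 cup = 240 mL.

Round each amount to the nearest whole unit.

Scaling factor: 8/3.
water: 12 oz × 8/3 × 28.35 g/oz ≈ 907 g
cream cheese: (2 lb + 4 oz = 2.25 lb) × 8/3 × 16 oz/lb × 28.35 g/oz ≈ 2722 g
vegetable oil: (2 cup + 3 tbsp = 2.1875 cup) × 8/3 × 240 mL/cup = 1400 mL

water: 907 g; cream cheese: 2722 g; vegetable oil: 1400 mL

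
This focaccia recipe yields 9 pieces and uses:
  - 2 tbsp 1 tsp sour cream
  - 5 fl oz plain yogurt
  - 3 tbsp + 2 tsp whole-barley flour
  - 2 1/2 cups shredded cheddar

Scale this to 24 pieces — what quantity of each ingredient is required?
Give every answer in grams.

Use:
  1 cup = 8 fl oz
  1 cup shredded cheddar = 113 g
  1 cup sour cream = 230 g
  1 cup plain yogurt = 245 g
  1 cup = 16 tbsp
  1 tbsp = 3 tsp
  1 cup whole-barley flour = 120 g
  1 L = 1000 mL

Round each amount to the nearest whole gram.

sour cream: 89 g; plain yogurt: 408 g; whole-barley flour: 73 g; shredded cheddar: 753 g

Scaling factor: 24/9 = 8/3.
sour cream: (2 tbsp + 1 tsp = 7/3 tbsp) × 8/3 ÷ 16 tbsp/cup × 230 g/cup ≈ 89 g
plain yogurt: 5 fl oz × 8/3 ÷ 8 fl oz/cup × 245 g/cup ≈ 408 g
whole-barley flour: (3 tbsp + 2 tsp = 11/3 tbsp) × 8/3 ÷ 16 tbsp/cup × 120 g/cup ≈ 73 g
shredded cheddar: 2.5 cup × 8/3 × 113 g/cup ≈ 753 g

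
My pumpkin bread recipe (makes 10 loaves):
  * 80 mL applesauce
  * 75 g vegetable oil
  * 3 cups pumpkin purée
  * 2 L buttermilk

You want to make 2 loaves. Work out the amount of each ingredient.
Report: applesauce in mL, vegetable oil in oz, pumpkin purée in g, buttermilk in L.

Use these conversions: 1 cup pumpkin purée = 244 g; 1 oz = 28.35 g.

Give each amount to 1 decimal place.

Scaling factor: 2/10 = 1/5 = 0.2.
applesauce: 80 mL × 1/5 = 16.0 mL
vegetable oil: 75 g × 1/5 ÷ 28.35 g/oz ≈ 0.5 oz
pumpkin purée: 3 cup × 1/5 × 244 g/cup = 146.4 g
buttermilk: 2 L × 1/5 = 0.4 L

applesauce: 16.0 mL; vegetable oil: 0.5 oz; pumpkin purée: 146.4 g; buttermilk: 0.4 L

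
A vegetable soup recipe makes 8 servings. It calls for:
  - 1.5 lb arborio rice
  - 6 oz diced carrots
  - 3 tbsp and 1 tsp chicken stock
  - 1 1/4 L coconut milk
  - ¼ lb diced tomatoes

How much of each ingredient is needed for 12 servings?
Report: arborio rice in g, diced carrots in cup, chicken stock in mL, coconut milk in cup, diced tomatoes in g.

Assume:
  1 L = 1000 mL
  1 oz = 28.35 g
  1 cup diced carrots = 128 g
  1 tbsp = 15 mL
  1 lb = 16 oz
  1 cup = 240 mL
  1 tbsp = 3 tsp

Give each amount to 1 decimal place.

arborio rice: 1020.6 g; diced carrots: 2.0 cup; chicken stock: 75.0 mL; coconut milk: 7.8 cup; diced tomatoes: 170.1 g

Scaling factor: 12/8 = 3/2 = 1.5.
arborio rice: 1.5 lb × 3/2 × 16 oz/lb × 28.35 g/oz = 1020.6 g
diced carrots: 6 oz × 3/2 × 28.35 g/oz ÷ 128 g/cup ≈ 2.0 cup
chicken stock: (3 tbsp + 1 tsp = 10/3 tbsp) × 3/2 × 15 mL/tbsp = 75.0 mL
coconut milk: 1.25 L × 3/2 × 1000 mL/L ÷ 240 mL/cup ≈ 7.8 cup
diced tomatoes: 0.25 lb × 3/2 × 16 oz/lb × 28.35 g/oz = 170.1 g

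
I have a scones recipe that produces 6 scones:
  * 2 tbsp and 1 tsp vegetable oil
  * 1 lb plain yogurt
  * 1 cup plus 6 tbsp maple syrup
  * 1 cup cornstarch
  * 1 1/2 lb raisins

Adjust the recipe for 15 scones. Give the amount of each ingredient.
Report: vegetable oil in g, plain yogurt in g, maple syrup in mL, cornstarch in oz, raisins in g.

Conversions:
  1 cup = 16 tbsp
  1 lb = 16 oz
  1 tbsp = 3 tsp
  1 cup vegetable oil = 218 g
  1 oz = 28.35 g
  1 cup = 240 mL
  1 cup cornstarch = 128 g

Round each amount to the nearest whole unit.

Scaling factor: 15/6 = 5/2 = 2.5.
vegetable oil: (2 tbsp + 1 tsp = 7/3 tbsp) × 5/2 ÷ 16 tbsp/cup × 218 g/cup ≈ 79 g
plain yogurt: 1 lb × 5/2 × 16 oz/lb × 28.35 g/oz = 1134 g
maple syrup: (1 cup + 6 tbsp = 1.375 cup) × 5/2 × 240 mL/cup = 825 mL
cornstarch: 1 cup × 5/2 × 128 g/cup ÷ 28.35 g/oz ≈ 11 oz
raisins: 1.5 lb × 5/2 × 16 oz/lb × 28.35 g/oz = 1701 g

vegetable oil: 79 g; plain yogurt: 1134 g; maple syrup: 825 mL; cornstarch: 11 oz; raisins: 1701 g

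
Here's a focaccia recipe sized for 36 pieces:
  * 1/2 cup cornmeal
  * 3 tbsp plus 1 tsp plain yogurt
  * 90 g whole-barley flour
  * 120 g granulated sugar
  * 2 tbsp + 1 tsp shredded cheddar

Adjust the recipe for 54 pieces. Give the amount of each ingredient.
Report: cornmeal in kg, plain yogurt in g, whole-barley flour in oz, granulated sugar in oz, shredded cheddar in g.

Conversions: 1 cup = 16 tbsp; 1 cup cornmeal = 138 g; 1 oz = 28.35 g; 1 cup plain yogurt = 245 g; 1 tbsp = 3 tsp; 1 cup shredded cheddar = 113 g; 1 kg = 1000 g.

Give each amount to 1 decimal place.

Scaling factor: 54/36 = 3/2 = 1.5.
cornmeal: 0.5 cup × 3/2 × 138 g/cup ÷ 1000 g/kg ≈ 0.1 kg
plain yogurt: (3 tbsp + 1 tsp = 10/3 tbsp) × 3/2 ÷ 16 tbsp/cup × 245 g/cup ≈ 76.6 g
whole-barley flour: 90 g × 3/2 ÷ 28.35 g/oz ≈ 4.8 oz
granulated sugar: 120 g × 3/2 ÷ 28.35 g/oz ≈ 6.3 oz
shredded cheddar: (2 tbsp + 1 tsp = 7/3 tbsp) × 3/2 ÷ 16 tbsp/cup × 113 g/cup ≈ 24.7 g

cornmeal: 0.1 kg; plain yogurt: 76.6 g; whole-barley flour: 4.8 oz; granulated sugar: 6.3 oz; shredded cheddar: 24.7 g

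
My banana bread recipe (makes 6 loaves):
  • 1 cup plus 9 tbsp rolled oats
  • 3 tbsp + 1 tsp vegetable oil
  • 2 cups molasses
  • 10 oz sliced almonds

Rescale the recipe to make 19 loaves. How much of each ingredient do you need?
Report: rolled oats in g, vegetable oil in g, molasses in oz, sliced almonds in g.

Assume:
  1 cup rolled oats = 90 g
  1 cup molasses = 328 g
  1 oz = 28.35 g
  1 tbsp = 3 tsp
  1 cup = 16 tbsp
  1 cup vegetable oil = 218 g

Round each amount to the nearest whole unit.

rolled oats: 445 g; vegetable oil: 144 g; molasses: 73 oz; sliced almonds: 898 g

Scaling factor: 19/6.
rolled oats: (1 cup + 9 tbsp = 1.5625 cup) × 19/6 × 90 g/cup ≈ 445 g
vegetable oil: (3 tbsp + 1 tsp = 10/3 tbsp) × 19/6 ÷ 16 tbsp/cup × 218 g/cup ≈ 144 g
molasses: 2 cup × 19/6 × 328 g/cup ÷ 28.35 g/oz ≈ 73 oz
sliced almonds: 10 oz × 19/6 × 28.35 g/oz ≈ 898 g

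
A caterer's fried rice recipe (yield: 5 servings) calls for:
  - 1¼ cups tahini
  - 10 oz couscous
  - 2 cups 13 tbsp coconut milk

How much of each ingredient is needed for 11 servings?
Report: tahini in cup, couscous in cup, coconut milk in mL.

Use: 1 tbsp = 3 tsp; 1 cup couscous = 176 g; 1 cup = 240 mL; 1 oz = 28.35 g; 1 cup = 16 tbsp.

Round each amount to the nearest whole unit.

tahini: 3 cup; couscous: 4 cup; coconut milk: 1485 mL

Scaling factor: 11/5 = 2.2.
tahini: 1.25 cup × 11/5 ≈ 3 cup
couscous: 10 oz × 11/5 × 28.35 g/oz ÷ 176 g/cup ≈ 4 cup
coconut milk: (2 cup + 13 tbsp = 2.8125 cup) × 11/5 × 240 mL/cup = 1485 mL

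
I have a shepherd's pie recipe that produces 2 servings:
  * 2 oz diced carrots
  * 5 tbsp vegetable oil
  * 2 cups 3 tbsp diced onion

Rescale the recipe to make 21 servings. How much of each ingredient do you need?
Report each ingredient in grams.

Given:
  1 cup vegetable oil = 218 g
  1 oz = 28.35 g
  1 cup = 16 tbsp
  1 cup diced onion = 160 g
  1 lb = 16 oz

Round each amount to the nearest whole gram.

diced carrots: 595 g; vegetable oil: 715 g; diced onion: 3675 g

Scaling factor: 21/2 = 10.5.
diced carrots: 2 oz × 21/2 × 28.35 g/oz ≈ 595 g
vegetable oil: 5 tbsp × 21/2 ÷ 16 tbsp/cup × 218 g/cup ≈ 715 g
diced onion: (2 cup + 3 tbsp = 2.1875 cup) × 21/2 × 160 g/cup = 3675 g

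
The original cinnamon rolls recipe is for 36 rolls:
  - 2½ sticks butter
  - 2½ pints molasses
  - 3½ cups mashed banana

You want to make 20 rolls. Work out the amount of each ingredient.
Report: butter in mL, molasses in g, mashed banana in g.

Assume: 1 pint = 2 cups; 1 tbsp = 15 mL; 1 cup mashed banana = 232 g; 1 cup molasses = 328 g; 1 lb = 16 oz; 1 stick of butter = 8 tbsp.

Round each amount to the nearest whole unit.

butter: 167 mL; molasses: 911 g; mashed banana: 451 g

Scaling factor: 20/36 = 5/9.
butter: 2.5 stick × 5/9 × 8 tbsp/stick × 15 mL/tbsp ≈ 167 mL
molasses: 2.5 pint × 5/9 × 2 cup/pint × 328 g/cup ≈ 911 g
mashed banana: 3.5 cup × 5/9 × 232 g/cup ≈ 451 g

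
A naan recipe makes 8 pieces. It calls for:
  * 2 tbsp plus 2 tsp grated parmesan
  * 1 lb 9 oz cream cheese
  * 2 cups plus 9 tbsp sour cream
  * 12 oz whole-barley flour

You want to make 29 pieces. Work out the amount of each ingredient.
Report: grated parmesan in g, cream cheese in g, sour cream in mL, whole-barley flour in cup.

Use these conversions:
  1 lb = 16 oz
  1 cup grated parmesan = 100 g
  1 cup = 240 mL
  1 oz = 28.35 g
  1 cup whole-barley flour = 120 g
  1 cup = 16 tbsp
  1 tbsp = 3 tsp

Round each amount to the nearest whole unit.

Scaling factor: 29/8 = 3.625.
grated parmesan: (2 tbsp + 2 tsp = 8/3 tbsp) × 29/8 ÷ 16 tbsp/cup × 100 g/cup ≈ 60 g
cream cheese: (1 lb + 9 oz = 1.5625 lb) × 29/8 × 16 oz/lb × 28.35 g/oz ≈ 2569 g
sour cream: (2 cup + 9 tbsp = 2.5625 cup) × 29/8 × 240 mL/cup ≈ 2229 mL
whole-barley flour: 12 oz × 29/8 × 28.35 g/oz ÷ 120 g/cup ≈ 10 cup

grated parmesan: 60 g; cream cheese: 2569 g; sour cream: 2229 mL; whole-barley flour: 10 cup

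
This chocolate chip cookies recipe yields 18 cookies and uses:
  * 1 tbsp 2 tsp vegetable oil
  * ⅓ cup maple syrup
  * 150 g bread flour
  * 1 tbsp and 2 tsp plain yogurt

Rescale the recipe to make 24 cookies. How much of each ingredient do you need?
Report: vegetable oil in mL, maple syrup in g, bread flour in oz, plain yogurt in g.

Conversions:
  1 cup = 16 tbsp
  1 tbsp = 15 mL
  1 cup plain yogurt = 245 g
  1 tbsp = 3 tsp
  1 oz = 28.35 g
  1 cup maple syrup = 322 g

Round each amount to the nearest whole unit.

Scaling factor: 24/18 = 4/3.
vegetable oil: (1 tbsp + 2 tsp = 5/3 tbsp) × 4/3 × 15 mL/tbsp ≈ 33 mL
maple syrup: 1/3 cup × 4/3 × 322 g/cup ≈ 143 g
bread flour: 150 g × 4/3 ÷ 28.35 g/oz ≈ 7 oz
plain yogurt: (1 tbsp + 2 tsp = 5/3 tbsp) × 4/3 ÷ 16 tbsp/cup × 245 g/cup ≈ 34 g

vegetable oil: 33 mL; maple syrup: 143 g; bread flour: 7 oz; plain yogurt: 34 g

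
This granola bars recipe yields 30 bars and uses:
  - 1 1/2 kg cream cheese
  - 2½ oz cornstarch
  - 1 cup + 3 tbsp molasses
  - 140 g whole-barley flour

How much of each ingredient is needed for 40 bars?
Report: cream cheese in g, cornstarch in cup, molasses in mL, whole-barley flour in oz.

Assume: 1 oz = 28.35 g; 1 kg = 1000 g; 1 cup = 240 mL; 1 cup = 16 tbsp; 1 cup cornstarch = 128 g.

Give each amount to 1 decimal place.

Scaling factor: 40/30 = 4/3.
cream cheese: 1.5 kg × 4/3 × 1000 g/kg = 2000.0 g
cornstarch: 2.5 oz × 4/3 × 28.35 g/oz ÷ 128 g/cup ≈ 0.7 cup
molasses: (1 cup + 3 tbsp = 1.1875 cup) × 4/3 × 240 mL/cup = 380.0 mL
whole-barley flour: 140 g × 4/3 ÷ 28.35 g/oz ≈ 6.6 oz

cream cheese: 2000.0 g; cornstarch: 0.7 cup; molasses: 380.0 mL; whole-barley flour: 6.6 oz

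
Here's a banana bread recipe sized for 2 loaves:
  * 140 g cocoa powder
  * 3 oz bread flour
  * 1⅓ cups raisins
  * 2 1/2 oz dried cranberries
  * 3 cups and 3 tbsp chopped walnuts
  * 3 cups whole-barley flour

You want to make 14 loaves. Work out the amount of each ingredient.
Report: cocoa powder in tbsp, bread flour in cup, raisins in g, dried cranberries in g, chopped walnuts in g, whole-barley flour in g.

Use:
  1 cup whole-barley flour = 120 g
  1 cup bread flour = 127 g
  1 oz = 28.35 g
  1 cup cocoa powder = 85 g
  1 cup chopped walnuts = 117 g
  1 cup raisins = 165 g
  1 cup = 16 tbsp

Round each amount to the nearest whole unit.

Scaling factor: 14/2 = 7.
cocoa powder: 140 g × 7 ÷ 85 g/cup × 16 tbsp/cup ≈ 184 tbsp
bread flour: 3 oz × 7 × 28.35 g/oz ÷ 127 g/cup ≈ 5 cup
raisins: 4/3 cup × 7 × 165 g/cup = 1540 g
dried cranberries: 2.5 oz × 7 × 28.35 g/oz ≈ 496 g
chopped walnuts: (3 cup + 3 tbsp = 3.1875 cup) × 7 × 117 g/cup ≈ 2611 g
whole-barley flour: 3 cup × 7 × 120 g/cup = 2520 g

cocoa powder: 184 tbsp; bread flour: 5 cup; raisins: 1540 g; dried cranberries: 496 g; chopped walnuts: 2611 g; whole-barley flour: 2520 g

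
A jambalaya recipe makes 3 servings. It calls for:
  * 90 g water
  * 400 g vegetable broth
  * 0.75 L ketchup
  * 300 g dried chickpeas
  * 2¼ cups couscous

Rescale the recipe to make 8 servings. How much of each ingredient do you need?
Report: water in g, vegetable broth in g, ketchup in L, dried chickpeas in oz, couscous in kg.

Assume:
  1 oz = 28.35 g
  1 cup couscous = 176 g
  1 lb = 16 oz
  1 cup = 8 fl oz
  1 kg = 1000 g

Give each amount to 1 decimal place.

water: 240.0 g; vegetable broth: 1066.7 g; ketchup: 2.0 L; dried chickpeas: 28.2 oz; couscous: 1.1 kg

Scaling factor: 8/3.
water: 90 g × 8/3 = 240.0 g
vegetable broth: 400 g × 8/3 ≈ 1066.7 g
ketchup: 0.75 L × 8/3 = 2.0 L
dried chickpeas: 300 g × 8/3 ÷ 28.35 g/oz ≈ 28.2 oz
couscous: 2.25 cup × 8/3 × 176 g/cup ÷ 1000 g/kg ≈ 1.1 kg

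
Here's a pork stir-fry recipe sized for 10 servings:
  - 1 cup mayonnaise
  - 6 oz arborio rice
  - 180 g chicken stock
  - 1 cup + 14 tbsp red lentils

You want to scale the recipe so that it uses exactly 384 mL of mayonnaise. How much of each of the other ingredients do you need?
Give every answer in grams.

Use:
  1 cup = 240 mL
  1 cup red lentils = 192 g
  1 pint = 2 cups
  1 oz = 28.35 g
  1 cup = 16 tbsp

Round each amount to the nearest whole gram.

The original recipe has 240 mL of mayonnaise, so the scaling factor is 384 ÷ 240 = 8/5 = 1.6.
arborio rice: 6 oz × 8/5 × 28.35 g/oz ≈ 272 g
chicken stock: 180 g × 8/5 = 288 g
red lentils: (1 cup + 14 tbsp = 1.875 cup) × 8/5 × 192 g/cup = 576 g

arborio rice: 272 g; chicken stock: 288 g; red lentils: 576 g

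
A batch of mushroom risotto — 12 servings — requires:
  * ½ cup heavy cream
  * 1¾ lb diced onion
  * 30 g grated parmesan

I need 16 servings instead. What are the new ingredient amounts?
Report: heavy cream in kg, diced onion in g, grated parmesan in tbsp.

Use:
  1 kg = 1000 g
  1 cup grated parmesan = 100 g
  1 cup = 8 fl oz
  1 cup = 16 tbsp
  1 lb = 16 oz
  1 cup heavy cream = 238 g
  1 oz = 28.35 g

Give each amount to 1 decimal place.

Scaling factor: 16/12 = 4/3.
heavy cream: 0.5 cup × 4/3 × 238 g/cup ÷ 1000 g/kg ≈ 0.2 kg
diced onion: 1.75 lb × 4/3 × 16 oz/lb × 28.35 g/oz = 1058.4 g
grated parmesan: 30 g × 4/3 ÷ 100 g/cup × 16 tbsp/cup = 6.4 tbsp

heavy cream: 0.2 kg; diced onion: 1058.4 g; grated parmesan: 6.4 tbsp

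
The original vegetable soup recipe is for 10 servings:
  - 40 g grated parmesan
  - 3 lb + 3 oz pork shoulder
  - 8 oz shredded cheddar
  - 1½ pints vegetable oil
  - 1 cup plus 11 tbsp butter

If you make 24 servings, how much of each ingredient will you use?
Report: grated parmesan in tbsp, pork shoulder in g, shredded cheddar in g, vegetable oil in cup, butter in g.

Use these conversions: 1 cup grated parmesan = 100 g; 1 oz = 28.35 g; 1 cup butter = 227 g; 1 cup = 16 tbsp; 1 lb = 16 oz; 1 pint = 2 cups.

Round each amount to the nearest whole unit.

Scaling factor: 24/10 = 12/5 = 2.4.
grated parmesan: 40 g × 12/5 ÷ 100 g/cup × 16 tbsp/cup ≈ 15 tbsp
pork shoulder: (3 lb + 3 oz = 3.1875 lb) × 12/5 × 16 oz/lb × 28.35 g/oz ≈ 3470 g
shredded cheddar: 8 oz × 12/5 × 28.35 g/oz ≈ 544 g
vegetable oil: 1.5 pint × 12/5 × 2 cup/pint ≈ 7 cup
butter: (1 cup + 11 tbsp = 1.6875 cup) × 12/5 × 227 g/cup ≈ 919 g

grated parmesan: 15 tbsp; pork shoulder: 3470 g; shredded cheddar: 544 g; vegetable oil: 7 cup; butter: 919 g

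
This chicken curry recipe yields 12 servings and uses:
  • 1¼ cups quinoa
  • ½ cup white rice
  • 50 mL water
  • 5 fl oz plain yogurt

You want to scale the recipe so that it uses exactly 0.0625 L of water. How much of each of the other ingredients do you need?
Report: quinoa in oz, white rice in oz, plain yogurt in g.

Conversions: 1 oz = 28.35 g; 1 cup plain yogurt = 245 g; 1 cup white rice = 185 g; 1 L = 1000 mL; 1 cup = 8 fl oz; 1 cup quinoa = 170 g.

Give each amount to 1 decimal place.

quinoa: 9.4 oz; white rice: 4.1 oz; plain yogurt: 191.4 g

The original recipe has 0.05 L of water, so the scaling factor is 0.0625 ÷ 0.05 = 5/4 = 1.25.
quinoa: 1.25 cup × 5/4 × 170 g/cup ÷ 28.35 g/oz ≈ 9.4 oz
white rice: 0.5 cup × 5/4 × 185 g/cup ÷ 28.35 g/oz ≈ 4.1 oz
plain yogurt: 5 fl oz × 5/4 ÷ 8 fl oz/cup × 245 g/cup ≈ 191.4 g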